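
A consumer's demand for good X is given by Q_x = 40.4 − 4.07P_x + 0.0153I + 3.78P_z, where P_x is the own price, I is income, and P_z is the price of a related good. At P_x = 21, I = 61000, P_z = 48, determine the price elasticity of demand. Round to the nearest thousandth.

-0.080

First evaluate Q_x: 40.4 − 4.07(21) + 0.0153(61000) + 3.78(48) = 40.4 − 85.47 + 933.3 + 181.44 = 1069.67.
∂Q_x/∂P_x = −4.07, so E_p = (−4.07)·(21/1069.67) ≈ -0.080.
|E_p| < 1: demand is inelastic.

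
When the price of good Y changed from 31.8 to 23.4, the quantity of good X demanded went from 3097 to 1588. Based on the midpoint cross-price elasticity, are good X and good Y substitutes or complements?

substitutes

%ΔQ_x = (1588 − 3097)/[(3097+1588)/2] = -1509/2342.5 ≈ -0.6442.
%ΔP_y = (23.4 − 31.8)/[(31.8+23.4)/2] ≈ -0.3043.
E_xy = -0.6442/-0.3043 ≈ 2.117.
E_xy > 0, so the goods are substitutes.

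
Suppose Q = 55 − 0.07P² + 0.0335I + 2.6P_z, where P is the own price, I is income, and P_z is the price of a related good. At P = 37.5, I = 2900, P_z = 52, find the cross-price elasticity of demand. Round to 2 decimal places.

Q = 55 − 0.07(37.5)² + 0.0335(2900) + 2.6(52) = 55 − 98.4375 + 97.15 + 135.2 = 188.9125.
∂Q/∂P_z = +2.6, so E_xy = 2.6·(52/188.9125) ≈ 0.72.
E_xy > 0: the goods are substitutes.

0.72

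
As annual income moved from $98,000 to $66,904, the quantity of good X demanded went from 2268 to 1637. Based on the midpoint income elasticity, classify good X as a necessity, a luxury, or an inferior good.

%ΔQ = (1637 − 2268)/[(2268+1637)/2] = -631/1952.5 ≈ -0.3232.
%ΔM = (66,904 − 98,000)/[(98,000+66,904)/2] = -31096/82452 ≈ -0.3771.
E_I = %ΔQ/%ΔM ≈ 0.857.
E_I ∈ (0,1): normal good (necessity).

necessity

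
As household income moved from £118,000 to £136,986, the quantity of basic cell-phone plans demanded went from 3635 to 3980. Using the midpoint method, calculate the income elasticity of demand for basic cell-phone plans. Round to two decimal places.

%ΔQ = (3980 − 3635)/[(3635+3980)/2] = 345/3807.5 ≈ 0.0906.
%ΔY = (136,986 − 118,000)/[(118,000+136,986)/2] = 18986/127493 ≈ 0.1489.
E_I = %ΔQ/%ΔY ≈ 0.61.
E_I ∈ (0,1): normal good (necessity).

0.61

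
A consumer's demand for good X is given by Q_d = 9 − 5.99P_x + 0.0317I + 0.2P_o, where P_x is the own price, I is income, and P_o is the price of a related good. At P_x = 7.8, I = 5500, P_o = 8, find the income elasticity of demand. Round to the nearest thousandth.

Substituting, Q_d = 9 − 5.99(7.8) + 0.0317(5500) + 0.2(8) = 9 − 46.722 + 174.35 + 1.6 = 138.228.
∂Q_d/∂I = +0.0317, so E_I = 0.0317·(5500/138.228) ≈ 1.261.
E_I > 1: normal good (luxury).

1.261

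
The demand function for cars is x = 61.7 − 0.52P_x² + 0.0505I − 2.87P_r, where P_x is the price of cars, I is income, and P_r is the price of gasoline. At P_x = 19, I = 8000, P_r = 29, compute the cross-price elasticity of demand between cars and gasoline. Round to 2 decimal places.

First evaluate x: 61.7 − 0.52(19)² + 0.0505(8000) − 2.87(29) = 61.7 − 187.72 + 404 − 83.23 = 194.75.
∂x/∂P_r = −2.87, so E_xy = -2.87·(29/194.75) ≈ -0.43.
E_xy < 0: the goods are complements.

-0.43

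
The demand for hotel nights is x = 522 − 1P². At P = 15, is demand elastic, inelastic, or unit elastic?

elastic

At P = 15, x = 297.
dx/dP = −2·1·P = −30.
Point elasticity E = (dx/dP)·(P/x) = -30 × 15/297 ≈ -1.515.
|E| ≈ 1.515 > 1, so demand is elastic.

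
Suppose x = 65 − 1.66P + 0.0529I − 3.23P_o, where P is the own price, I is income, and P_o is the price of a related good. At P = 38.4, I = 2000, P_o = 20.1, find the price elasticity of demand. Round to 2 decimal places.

First evaluate x: 65 − 1.66(38.4) + 0.0529(2000) − 3.23(20.1) = 65 − 63.744 + 105.8 − 64.923 = 42.133.
∂x/∂P = −1.66, so E_p = (−1.66)·(38.4/42.133) ≈ -1.51.
|E_p| > 1: demand is elastic.

-1.51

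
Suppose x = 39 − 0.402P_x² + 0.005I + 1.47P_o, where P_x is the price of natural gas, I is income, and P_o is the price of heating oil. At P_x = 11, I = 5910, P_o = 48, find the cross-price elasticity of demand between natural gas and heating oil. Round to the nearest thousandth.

At the given point, x = 39 − 0.402(11)² + 0.005(5910) + 1.47(48) = 39 − 48.642 + 29.55 + 70.56 = 90.468.
∂x/∂P_o = +1.47, so E_xy = 1.47·(48/90.468) ≈ 0.780.
E_xy > 0: the goods are substitutes.

0.780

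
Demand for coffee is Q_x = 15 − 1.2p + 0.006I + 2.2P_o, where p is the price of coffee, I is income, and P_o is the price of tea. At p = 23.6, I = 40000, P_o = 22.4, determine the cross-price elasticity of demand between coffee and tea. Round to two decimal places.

First evaluate Q_x: 15 − 1.2(23.6) + 0.006(40000) + 2.2(22.4) = 15 − 28.32 + 240 + 49.28 = 275.96.
∂Q_x/∂P_o = +2.2, so E_xy = 2.2·(22.4/275.96) ≈ 0.18.
E_xy > 0: the goods are substitutes.

0.18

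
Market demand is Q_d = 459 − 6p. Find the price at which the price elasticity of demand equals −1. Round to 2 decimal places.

For linear demand Q_d = a − bp, E = −bp/(a − bp). |E| = 1 ⇒ bp = a − bp ⇒ p = a/(2b).
p = 459/(2·6) = 38.25.

38.25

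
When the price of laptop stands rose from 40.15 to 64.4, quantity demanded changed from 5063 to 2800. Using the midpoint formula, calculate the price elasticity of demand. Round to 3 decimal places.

-1.241

%ΔQ = (2800 − 5063)/[(5063 + 2800)/2] = -2263/3931.5 ≈ -0.5756.
%Δp = (64.4 − 40.15)/[(40.15 + 64.4)/2] = 24.25/52.275 ≈ 0.4639.
Arc elasticity E = %ΔQ/%Δp ≈ -0.5756/0.4639 ≈ -1.241.
|E| > 1: demand is elastic over this range.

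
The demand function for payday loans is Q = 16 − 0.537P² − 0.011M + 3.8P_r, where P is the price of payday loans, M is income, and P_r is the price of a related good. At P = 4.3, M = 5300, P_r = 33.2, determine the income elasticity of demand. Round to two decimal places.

-0.79

At the given point, Q = 16 − 0.537(4.3)² − 0.011(5300) + 3.8(33.2) = 16 − 9.9291 − 58.3 + 126.16 = 73.9309.
∂Q/∂M = −0.011, so E_I = -0.011·(5300/73.9309) ≈ -0.79.
E_I < 0: inferior good.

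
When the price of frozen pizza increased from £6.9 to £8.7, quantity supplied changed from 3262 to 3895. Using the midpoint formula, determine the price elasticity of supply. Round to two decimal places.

%ΔQ = (3895 − 3262)/[(3262 + 3895)/2] = 633/3578.5 ≈ 0.1769.
%ΔP = (8.7 − 6.9)/[(6.9 + 8.7)/2] = 1.8/7.8 ≈ 0.2308.
Arc elasticity E = %ΔQ/%ΔP ≈ 0.1769/0.2308 ≈ 0.77.
|E| < 1: supply is inelastic over this range.

0.77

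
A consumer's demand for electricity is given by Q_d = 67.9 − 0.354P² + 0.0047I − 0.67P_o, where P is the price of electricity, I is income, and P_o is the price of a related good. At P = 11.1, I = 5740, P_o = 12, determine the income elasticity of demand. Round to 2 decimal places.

0.62

Q_d = 67.9 − 0.354(11.1)² + 0.0047(5740) − 0.67(12) = 67.9 − 43.6163 + 26.978 − 8.04 = 43.2217.
∂Q_d/∂I = +0.0047, so E_I = 0.0047·(5740/43.2217) ≈ 0.62.
E_I ∈ (0,1): normal good (necessity).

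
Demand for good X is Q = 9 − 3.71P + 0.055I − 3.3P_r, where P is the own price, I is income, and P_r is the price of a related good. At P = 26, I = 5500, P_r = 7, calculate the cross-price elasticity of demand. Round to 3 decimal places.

Substituting, Q = 9 − 3.71(26) + 0.055(5500) − 3.3(7) = 9 − 96.46 + 302.5 − 23.1 = 191.94.
∂Q/∂P_r = −3.3, so E_xy = -3.3·(7/191.94) ≈ -0.120.
E_xy < 0: the goods are complements.

-0.120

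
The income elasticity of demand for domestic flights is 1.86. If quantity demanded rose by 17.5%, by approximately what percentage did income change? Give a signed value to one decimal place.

%ΔQ ≈ E × %ΔI ⇒ %ΔI = %ΔQ / E = (17.5%)/(1.86) ≈ 9.4%.

9.4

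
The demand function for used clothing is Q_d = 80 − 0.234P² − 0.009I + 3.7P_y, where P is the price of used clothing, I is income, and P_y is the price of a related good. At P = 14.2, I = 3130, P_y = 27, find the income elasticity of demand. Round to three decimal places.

At the given point, Q_d = 80 − 0.234(14.2)² − 0.009(3130) + 3.7(27) = 80 − 47.1838 − 28.17 + 99.9 = 104.5462.
∂Q_d/∂I = −0.009, so E_I = -0.009·(3130/104.5462) ≈ -0.269.
E_I < 0: inferior good.

-0.269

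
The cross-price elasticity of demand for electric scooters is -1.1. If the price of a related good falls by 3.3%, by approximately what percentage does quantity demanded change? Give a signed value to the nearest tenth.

3.6

%ΔQ ≈ E × %ΔP_y = (-1.1) × (-3.3%) ≈ 3.6%.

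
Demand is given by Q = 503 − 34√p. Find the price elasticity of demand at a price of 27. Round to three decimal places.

At p = 27, Q = 326.3308.
dQ/dp = −34/(2√p) = −34/(2·5.1962).
Point elasticity E = (dQ/dp)·(p/Q) = -3.2717 × 27/326.3308 ≈ -0.271.
|E| < 1, so demand is inelastic at this price.

-0.271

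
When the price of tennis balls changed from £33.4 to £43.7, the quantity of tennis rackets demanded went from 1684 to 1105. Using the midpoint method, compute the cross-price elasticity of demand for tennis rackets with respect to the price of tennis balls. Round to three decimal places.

%ΔQ_x = (1105 − 1684)/[(1684+1105)/2] = -579/1394.5 ≈ -0.4152.
%ΔP_y = (43.7 − 33.4)/[(33.4+43.7)/2] ≈ 0.2672.
E_xy = -0.4152/0.2672 ≈ -1.554.
E_xy < 0, so tennis rackets and tennis balls are complements.

-1.554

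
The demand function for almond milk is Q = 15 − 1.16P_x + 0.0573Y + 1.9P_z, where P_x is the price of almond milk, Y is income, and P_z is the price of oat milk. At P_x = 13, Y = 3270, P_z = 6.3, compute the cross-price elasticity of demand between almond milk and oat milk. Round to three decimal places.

0.060

At the given point, Q = 15 − 1.16(13) + 0.0573(3270) + 1.9(6.3) = 15 − 15.08 + 187.371 + 11.97 = 199.261.
∂Q/∂P_z = +1.9, so E_xy = 1.9·(6.3/199.261) ≈ 0.060.
E_xy > 0: the goods are substitutes.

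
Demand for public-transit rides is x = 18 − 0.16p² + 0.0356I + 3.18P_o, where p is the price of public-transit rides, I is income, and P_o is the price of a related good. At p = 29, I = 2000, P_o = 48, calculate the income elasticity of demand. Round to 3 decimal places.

0.664

At the given point, x = 18 − 0.16(29)² + 0.0356(2000) + 3.18(48) = 18 − 134.56 + 71.2 + 152.64 = 107.28.
∂x/∂I = +0.0356, so E_I = 0.0356·(2000/107.28) ≈ 0.664.
E_I ∈ (0,1): normal good (necessity).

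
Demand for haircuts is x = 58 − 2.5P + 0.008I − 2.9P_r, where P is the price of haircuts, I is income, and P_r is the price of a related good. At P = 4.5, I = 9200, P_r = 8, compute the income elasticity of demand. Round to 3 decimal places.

0.758

First evaluate x: 58 − 2.5(4.5) + 0.008(9200) − 2.9(8) = 58 − 11.25 + 73.6 − 23.2 = 97.15.
∂x/∂I = +0.008, so E_I = 0.008·(9200/97.15) ≈ 0.758.
E_I ∈ (0,1): normal good (necessity).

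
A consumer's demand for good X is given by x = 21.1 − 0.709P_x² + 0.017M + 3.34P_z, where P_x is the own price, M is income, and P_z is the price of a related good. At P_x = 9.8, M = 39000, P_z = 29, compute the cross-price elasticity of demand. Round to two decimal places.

0.14

x = 21.1 − 0.709(9.8)² + 0.017(39000) + 3.34(29) = 21.1 − 68.0924 + 663 + 96.86 = 712.8676.
∂x/∂P_z = +3.34, so E_xy = 3.34·(29/712.8676) ≈ 0.14.
E_xy > 0: the goods are substitutes.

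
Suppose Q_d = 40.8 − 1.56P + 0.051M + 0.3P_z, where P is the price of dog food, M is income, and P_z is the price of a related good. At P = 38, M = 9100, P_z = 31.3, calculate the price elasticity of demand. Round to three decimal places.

-0.130

Substituting, Q_d = 40.8 − 1.56(38) + 0.051(9100) + 0.3(31.3) = 40.8 − 59.28 + 464.1 + 9.39 = 455.01.
∂Q_d/∂P = −1.56, so E_p = (−1.56)·(38/455.01) ≈ -0.130.
|E_p| < 1: demand is inelastic.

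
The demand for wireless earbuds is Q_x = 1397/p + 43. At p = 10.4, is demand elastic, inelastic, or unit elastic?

inelastic

At p = 10.4, Q_x = 177.3269.
dQ_x/dp = −1397/p² = −12.9161.
Point elasticity E = (dQ_x/dp)·(p/Q_x) = -12.9161 × 10.4/177.3269 ≈ -0.758.
|E| ≈ 0.758 < 1, so demand is inelastic.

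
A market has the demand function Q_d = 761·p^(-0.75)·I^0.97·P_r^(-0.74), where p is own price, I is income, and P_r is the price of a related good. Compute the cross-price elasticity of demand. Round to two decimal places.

-0.74

For a Cobb–Douglas (constant-elasticity) form Q_d = A·P_r^α·…, the elasticity with respect to P_r equals the exponent α at every point.
Here the exponent on P_r is -0.74, so the cross-price elasticity of demand is -0.74.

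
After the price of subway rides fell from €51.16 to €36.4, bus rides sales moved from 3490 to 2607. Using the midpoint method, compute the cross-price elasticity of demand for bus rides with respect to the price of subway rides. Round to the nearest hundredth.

0.86

%ΔQ_x = (2607 − 3490)/[(3490+2607)/2] = -883/3048.5 ≈ -0.2897.
%ΔP_y = (36.4 − 51.16)/[(51.16+36.4)/2] ≈ -0.3371.
E_xy = -0.2897/-0.3371 ≈ 0.86.
E_xy > 0, so bus rides and subway rides are substitutes.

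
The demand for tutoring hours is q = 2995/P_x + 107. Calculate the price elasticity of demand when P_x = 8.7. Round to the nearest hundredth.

At P_x = 8.7, q = 451.2529.
dq/dP_x = −2995/P_x² = −39.5693.
Point elasticity E = (dq/dP_x)·(P_x/q) = -39.5693 × 8.7/451.2529 ≈ -0.76.
|E| < 1, so demand is inelastic at this price.

-0.76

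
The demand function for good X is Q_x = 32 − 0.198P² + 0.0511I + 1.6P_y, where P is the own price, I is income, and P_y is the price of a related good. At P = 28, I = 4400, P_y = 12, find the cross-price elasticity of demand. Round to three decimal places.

Evaluating quantity at (P, I, P_y) gives Q_x = 32 − 0.198(28)² + 0.0511(4400) + 1.6(12) = 32 − 155.232 + 224.84 + 19.2 = 120.808.
∂Q_x/∂P_y = +1.6, so E_xy = 1.6·(12/120.808) ≈ 0.159.
E_xy > 0: the goods are substitutes.

0.159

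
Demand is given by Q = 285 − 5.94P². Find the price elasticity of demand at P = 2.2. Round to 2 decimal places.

At P = 2.2, Q = 256.2504.
dQ/dP = −2·5.94·P = −26.136.
Point elasticity E = (dQ/dP)·(P/Q) = -26.136 × 2.2/256.2504 ≈ -0.22.
|E| < 1, so demand is inelastic at this price.

-0.22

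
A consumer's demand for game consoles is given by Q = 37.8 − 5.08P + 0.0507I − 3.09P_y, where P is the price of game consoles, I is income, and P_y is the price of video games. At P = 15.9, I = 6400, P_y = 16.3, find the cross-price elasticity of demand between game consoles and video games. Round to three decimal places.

-0.218

Q = 37.8 − 5.08(15.9) + 0.0507(6400) − 3.09(16.3) = 37.8 − 80.772 + 324.48 − 50.367 = 231.141.
∂Q/∂P_y = −3.09, so E_xy = -3.09·(16.3/231.141) ≈ -0.218.
E_xy < 0: the goods are complements.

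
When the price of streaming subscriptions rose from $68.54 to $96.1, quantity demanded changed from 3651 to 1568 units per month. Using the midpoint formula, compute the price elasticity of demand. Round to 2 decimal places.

%Δq = (1568 − 3651)/[(3651 + 1568)/2] = -2083/2609.5 ≈ -0.7982.
%ΔP = (96.1 − 68.54)/[(68.54 + 96.1)/2] = 27.56/82.32 ≈ 0.3348.
Arc elasticity E = %Δq/%ΔP ≈ -0.7982/0.3348 ≈ -2.38.
|E| > 1: demand is elastic over this range.

-2.38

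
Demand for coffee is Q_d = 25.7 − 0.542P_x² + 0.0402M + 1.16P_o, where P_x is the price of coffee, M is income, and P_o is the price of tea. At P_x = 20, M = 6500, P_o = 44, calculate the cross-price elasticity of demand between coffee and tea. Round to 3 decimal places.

0.421

Evaluating quantity at (P_x, M, P_o) gives Q_d = 25.7 − 0.542(20)² + 0.0402(6500) + 1.16(44) = 25.7 − 216.8 + 261.3 + 51.04 = 121.24.
∂Q_d/∂P_o = +1.16, so E_xy = 1.16·(44/121.24) ≈ 0.421.
E_xy > 0: the goods are substitutes.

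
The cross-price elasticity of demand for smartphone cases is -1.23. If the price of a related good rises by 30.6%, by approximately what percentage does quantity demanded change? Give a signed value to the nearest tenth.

%ΔQ ≈ E × %ΔP_y = (-1.23) × (30.6%) ≈ -37.6%.

-37.6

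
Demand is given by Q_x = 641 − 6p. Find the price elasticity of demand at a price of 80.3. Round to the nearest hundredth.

-3.03

At p = 80.3, Q_x = 159.2.
dQ_x/dp = −6.
Point elasticity E = (dQ_x/dp)·(p/Q_x) = -6 × 80.3/159.2 ≈ -3.03.
|E| > 1, so demand is elastic at this price.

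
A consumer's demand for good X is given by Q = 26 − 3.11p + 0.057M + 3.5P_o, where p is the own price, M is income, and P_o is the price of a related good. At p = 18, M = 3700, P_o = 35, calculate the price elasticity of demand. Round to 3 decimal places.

-0.184

At the given point, Q = 26 − 3.11(18) + 0.057(3700) + 3.5(35) = 26 − 55.98 + 210.9 + 122.5 = 303.42.
∂Q/∂p = −3.11, so E_p = (−3.11)·(18/303.42) ≈ -0.184.
|E_p| < 1: demand is inelastic.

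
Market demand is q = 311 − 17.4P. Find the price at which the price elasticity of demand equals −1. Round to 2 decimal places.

For linear demand q = a − bP, E = −bP/(a − bP). |E| = 1 ⇒ bP = a − bP ⇒ P = a/(2b).
P = 311/(2·17.4) ≈ 8.94.

8.94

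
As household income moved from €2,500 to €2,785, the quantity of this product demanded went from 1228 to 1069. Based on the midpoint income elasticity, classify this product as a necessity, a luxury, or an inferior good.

inferior

%ΔQ = (1069 − 1228)/[(1228+1069)/2] = -159/1148.5 ≈ -0.1384.
%ΔI = (2,785 − 2,500)/[(2,500+2,785)/2] = 285/2642.5 ≈ 0.1079.
E_I = %ΔQ/%ΔI ≈ -1.284.
E_I < 0: inferior good.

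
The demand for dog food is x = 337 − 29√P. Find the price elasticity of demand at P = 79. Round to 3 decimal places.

At P = 79, x = 79.2424.
dx/dP = −29/(2√P) = −29/(2·8.8882).
Point elasticity E = (dx/dP)·(P/x) = -1.6314 × 79/79.2424 ≈ -1.626.
|E| > 1, so demand is elastic at this price.

-1.626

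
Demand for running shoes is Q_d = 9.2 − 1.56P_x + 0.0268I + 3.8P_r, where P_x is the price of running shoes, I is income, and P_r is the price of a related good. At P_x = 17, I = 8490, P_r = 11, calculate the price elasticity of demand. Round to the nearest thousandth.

-0.105

Substituting, Q_d = 9.2 − 1.56(17) + 0.0268(8490) + 3.8(11) = 9.2 − 26.52 + 227.532 + 41.8 = 252.012.
∂Q_d/∂P_x = −1.56, so E_p = (−1.56)·(17/252.012) ≈ -0.105.
|E_p| < 1: demand is inelastic.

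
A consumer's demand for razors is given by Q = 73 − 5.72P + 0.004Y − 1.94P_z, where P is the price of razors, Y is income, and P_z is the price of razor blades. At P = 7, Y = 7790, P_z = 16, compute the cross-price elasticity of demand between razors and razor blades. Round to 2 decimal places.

Substituting, Q = 73 − 5.72(7) + 0.004(7790) − 1.94(16) = 73 − 40.04 + 31.16 − 31.04 = 33.08.
∂Q/∂P_z = −1.94, so E_xy = -1.94·(16/33.08) ≈ -0.94.
E_xy < 0: the goods are complements.

-0.94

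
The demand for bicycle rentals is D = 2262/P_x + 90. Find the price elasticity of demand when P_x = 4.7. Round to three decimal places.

At P_x = 4.7, D = 571.2766.
dD/dP_x = −2262/P_x² = −102.3993.
Point elasticity E = (dD/dP_x)·(P_x/D) = -102.3993 × 4.7/571.2766 ≈ -0.842.
|E| < 1, so demand is inelastic at this price.

-0.842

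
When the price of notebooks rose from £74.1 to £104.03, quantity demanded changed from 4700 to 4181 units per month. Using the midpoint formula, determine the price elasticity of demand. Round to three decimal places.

%Δq = (4181 − 4700)/[(4700 + 4181)/2] = -519/4440.5 ≈ -0.1169.
%Δp = (104.03 − 74.1)/[(74.1 + 104.03)/2] = 29.93/89.065 ≈ 0.3360.
Arc elasticity E = %Δq/%Δp ≈ -0.1169/0.3360 ≈ -0.348.
|E| < 1: demand is inelastic over this range.

-0.348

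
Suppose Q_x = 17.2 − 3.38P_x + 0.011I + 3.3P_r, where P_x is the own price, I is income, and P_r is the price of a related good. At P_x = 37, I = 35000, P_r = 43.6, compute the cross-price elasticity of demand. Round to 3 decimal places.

Evaluating quantity at (P_x, I, P_r) gives Q_x = 17.2 − 3.38(37) + 0.011(35000) + 3.3(43.6) = 17.2 − 125.06 + 385 + 143.88 = 421.02.
∂Q_x/∂P_r = +3.3, so E_xy = 3.3·(43.6/421.02) ≈ 0.342.
E_xy > 0: the goods are substitutes.

0.342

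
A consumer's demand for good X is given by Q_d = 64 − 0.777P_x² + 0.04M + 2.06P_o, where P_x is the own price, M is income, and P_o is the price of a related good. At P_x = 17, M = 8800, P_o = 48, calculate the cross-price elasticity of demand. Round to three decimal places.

0.341

First evaluate Q_d: 64 − 0.777(17)² + 0.04(8800) + 2.06(48) = 64 − 224.553 + 352 + 98.88 = 290.327.
∂Q_d/∂P_o = +2.06, so E_xy = 2.06·(48/290.327) ≈ 0.341.
E_xy > 0: the goods are substitutes.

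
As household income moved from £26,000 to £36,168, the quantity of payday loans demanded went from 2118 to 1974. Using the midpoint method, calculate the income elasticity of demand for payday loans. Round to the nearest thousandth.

%ΔQ = (1974 − 2118)/[(2118+1974)/2] = -144/2046 ≈ -0.0704.
%ΔI = (36,168 − 26,000)/[(26,000+36,168)/2] = 10168/31084 ≈ 0.3271.
E_I = %ΔQ/%ΔI ≈ -0.215.
E_I < 0: inferior good.

-0.215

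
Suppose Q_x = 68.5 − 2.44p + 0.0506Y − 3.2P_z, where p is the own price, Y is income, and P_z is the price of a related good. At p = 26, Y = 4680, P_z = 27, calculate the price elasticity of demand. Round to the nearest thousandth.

First evaluate Q_x: 68.5 − 2.44(26) + 0.0506(4680) − 3.2(27) = 68.5 − 63.44 + 236.808 − 86.4 = 155.468.
∂Q_x/∂p = −2.44, so E_p = (−2.44)·(26/155.468) ≈ -0.408.
|E_p| < 1: demand is inelastic.

-0.408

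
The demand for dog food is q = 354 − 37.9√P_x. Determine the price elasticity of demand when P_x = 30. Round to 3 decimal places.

At P_x = 30, q = 146.4132.
dq/dP_x = −37.9/(2√P_x) = −37.9/(2·5.4772).
Point elasticity E = (dq/dP_x)·(P_x/q) = -3.4598 × 30/146.4132 ≈ -0.709.
|E| < 1, so demand is inelastic at this price.

-0.709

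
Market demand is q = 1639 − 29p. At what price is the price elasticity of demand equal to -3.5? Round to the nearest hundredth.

Set −bp/(a − bp) = −3.5 ⇒ bp = 3.5(a − bp) ⇒ bp(1+3.5) = 3.5·a.
p = 3.5·1639/(29·4.5) ≈ 43.96.

43.96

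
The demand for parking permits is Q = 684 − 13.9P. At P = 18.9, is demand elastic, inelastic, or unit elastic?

At P = 18.9, Q = 421.29.
dQ/dP = −13.9.
Point elasticity E = (dQ/dP)·(P/Q) = -13.9 × 18.9/421.29 ≈ -0.624.
|E| ≈ 0.624 < 1, so demand is inelastic.

inelastic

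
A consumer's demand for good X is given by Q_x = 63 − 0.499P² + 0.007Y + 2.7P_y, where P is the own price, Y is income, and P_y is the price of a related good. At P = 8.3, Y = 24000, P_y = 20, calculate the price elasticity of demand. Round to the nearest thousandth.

-0.274

Substituting, Q_x = 63 − 0.499(8.3)² + 0.007(24000) + 2.7(20) = 63 − 34.3761 + 168 + 54 = 250.6239.
∂Q_x/∂P = −2·0.499·P = -8.2834, so E_p = -8.2834·(8.3/250.6239) ≈ -0.274.
|E_p| < 1: demand is inelastic.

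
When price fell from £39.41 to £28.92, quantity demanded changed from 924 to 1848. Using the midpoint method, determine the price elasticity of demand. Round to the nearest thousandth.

%Δq = (1848 − 924)/[(924 + 1848)/2] = 924/1386 ≈ 0.6667.
%Δp = (28.92 − 39.41)/[(39.41 + 28.92)/2] = -10.49/34.165 ≈ -0.3070.
Arc elasticity E = %Δq/%Δp ≈ 0.6667/-0.3070 ≈ -2.171.
|E| > 1: demand is elastic over this range.

-2.171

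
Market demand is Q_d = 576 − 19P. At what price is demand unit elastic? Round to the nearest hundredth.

For linear demand Q_d = a − bP, E = −bP/(a − bP). |E| = 1 ⇒ bP = a − bP ⇒ P = a/(2b).
P = 576/(2·19) ≈ 15.16.

15.16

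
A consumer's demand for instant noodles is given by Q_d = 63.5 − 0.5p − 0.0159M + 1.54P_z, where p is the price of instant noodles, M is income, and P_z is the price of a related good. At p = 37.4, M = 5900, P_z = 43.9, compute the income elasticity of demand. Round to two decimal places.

-5.04

Substituting, Q_d = 63.5 − 0.5(37.4) − 0.0159(5900) + 1.54(43.9) = 63.5 − 18.7 − 93.81 + 67.606 = 18.596.
∂Q_d/∂M = −0.0159, so E_I = -0.0159·(5900/18.596) ≈ -5.04.
E_I < 0: inferior good.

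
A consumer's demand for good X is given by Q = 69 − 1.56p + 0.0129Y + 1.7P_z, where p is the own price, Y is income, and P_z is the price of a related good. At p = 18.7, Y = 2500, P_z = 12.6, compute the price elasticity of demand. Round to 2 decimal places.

-0.31

Q = 69 − 1.56(18.7) + 0.0129(2500) + 1.7(12.6) = 69 − 29.172 + 32.25 + 21.42 = 93.498.
∂Q/∂p = −1.56, so E_p = (−1.56)·(18.7/93.498) ≈ -0.31.
|E_p| < 1: demand is inelastic.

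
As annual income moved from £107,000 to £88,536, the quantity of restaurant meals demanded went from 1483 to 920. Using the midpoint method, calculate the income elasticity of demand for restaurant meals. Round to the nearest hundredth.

%ΔQ = (920 − 1483)/[(1483+920)/2] = -563/1201.5 ≈ -0.4686.
%ΔM = (88,536 − 107,000)/[(107,000+88,536)/2] = -18464/97768 ≈ -0.1889.
E_I = %ΔQ/%ΔM ≈ 2.48.
E_I > 1: normal good (luxury).

2.48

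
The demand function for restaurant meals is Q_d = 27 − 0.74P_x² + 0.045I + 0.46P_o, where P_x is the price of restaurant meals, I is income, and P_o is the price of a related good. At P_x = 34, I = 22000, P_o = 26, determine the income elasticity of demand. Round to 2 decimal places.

First evaluate Q_d: 27 − 0.74(34)² + 0.045(22000) + 0.46(26) = 27 − 855.44 + 990 + 11.96 = 173.52.
∂Q_d/∂I = +0.045, so E_I = 0.045·(22000/173.52) ≈ 5.71.
E_I > 1: normal good (luxury).

5.71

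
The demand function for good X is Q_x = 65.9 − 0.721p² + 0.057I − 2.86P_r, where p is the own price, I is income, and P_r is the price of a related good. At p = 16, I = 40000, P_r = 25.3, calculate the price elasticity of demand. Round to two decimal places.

First evaluate Q_x: 65.9 − 0.721(16)² + 0.057(40000) − 2.86(25.3) = 65.9 − 184.576 + 2280 − 72.358 = 2088.966.
∂Q_x/∂p = −2·0.721·p = -23.072, so E_p = -23.072·(16/2088.966) ≈ -0.18.
|E_p| < 1: demand is inelastic.

-0.18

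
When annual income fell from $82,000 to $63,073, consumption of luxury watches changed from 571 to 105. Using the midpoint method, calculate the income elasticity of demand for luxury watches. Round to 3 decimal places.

%ΔQ = (105 − 571)/[(571+105)/2] = -466/338 ≈ -1.3787.
%ΔI = (63,073 − 82,000)/[(82,000+63,073)/2] = -18927/72536.5 ≈ -0.2609.
E_I = %ΔQ/%ΔI ≈ 5.284.
E_I > 1: normal good (luxury).

5.284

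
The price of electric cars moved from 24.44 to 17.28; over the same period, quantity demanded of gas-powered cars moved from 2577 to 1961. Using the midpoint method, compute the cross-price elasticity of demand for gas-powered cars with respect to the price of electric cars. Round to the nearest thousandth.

%ΔQ_x = (1961 − 2577)/[(2577+1961)/2] = -616/2269 ≈ -0.2715.
%ΔP_y = (17.28 − 24.44)/[(24.44+17.28)/2] ≈ -0.3432.
E_xy = -0.2715/-0.3432 ≈ 0.791.
E_xy > 0, so gas-powered cars and electric cars are substitutes.

0.791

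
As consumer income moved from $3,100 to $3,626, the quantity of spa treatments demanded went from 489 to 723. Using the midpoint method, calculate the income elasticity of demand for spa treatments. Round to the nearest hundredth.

2.47

%ΔQ = (723 − 489)/[(489+723)/2] = 234/606 ≈ 0.3861.
%ΔI = (3,626 − 3,100)/[(3,100+3,626)/2] = 526/3363 ≈ 0.1564.
E_I = %ΔQ/%ΔI ≈ 2.47.
E_I > 1: normal good (luxury).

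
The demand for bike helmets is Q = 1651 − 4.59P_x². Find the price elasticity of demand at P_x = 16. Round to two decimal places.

-4.94

At P_x = 16, Q = 475.96.
dQ/dP_x = −2·4.59·P_x = −146.88.
Point elasticity E = (dQ/dP_x)·(P_x/Q) = -146.88 × 16/475.96 ≈ -4.94.
|E| > 1, so demand is elastic at this price.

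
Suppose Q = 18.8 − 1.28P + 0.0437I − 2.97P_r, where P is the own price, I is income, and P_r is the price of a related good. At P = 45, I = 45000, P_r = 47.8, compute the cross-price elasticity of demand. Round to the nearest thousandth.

Substituting, Q = 18.8 − 1.28(45) + 0.0437(45000) − 2.97(47.8) = 18.8 − 57.6 + 1966.5 − 141.966 = 1785.734.
∂Q/∂P_r = −2.97, so E_xy = -2.97·(47.8/1785.734) ≈ -0.080.
E_xy < 0: the goods are complements.

-0.080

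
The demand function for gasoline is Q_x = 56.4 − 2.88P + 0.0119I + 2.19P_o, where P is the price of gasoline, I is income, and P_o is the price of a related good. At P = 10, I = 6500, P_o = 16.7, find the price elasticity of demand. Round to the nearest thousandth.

-0.204

At the given point, Q_x = 56.4 − 2.88(10) + 0.0119(6500) + 2.19(16.7) = 56.4 − 28.8 + 77.35 + 36.573 = 141.523.
∂Q_x/∂P = −2.88, so E_p = (−2.88)·(10/141.523) ≈ -0.204.
|E_p| < 1: demand is inelastic.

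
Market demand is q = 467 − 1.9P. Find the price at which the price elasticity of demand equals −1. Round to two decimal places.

For linear demand q = a − bP, E = −bP/(a − bP). |E| = 1 ⇒ bP = a − bP ⇒ P = a/(2b).
P = 467/(2·1.9) ≈ 122.89.

122.89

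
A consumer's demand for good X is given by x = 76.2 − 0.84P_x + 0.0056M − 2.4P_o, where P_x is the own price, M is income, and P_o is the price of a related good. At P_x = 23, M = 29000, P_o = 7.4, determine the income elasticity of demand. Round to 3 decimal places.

0.806

Substituting, x = 76.2 − 0.84(23) + 0.0056(29000) − 2.4(7.4) = 76.2 − 19.32 + 162.4 − 17.76 = 201.52.
∂x/∂M = +0.0056, so E_I = 0.0056·(29000/201.52) ≈ 0.806.
E_I ∈ (0,1): normal good (necessity).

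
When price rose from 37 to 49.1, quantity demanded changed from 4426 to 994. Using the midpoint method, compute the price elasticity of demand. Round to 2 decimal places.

%Δq = (994 − 4426)/[(4426 + 994)/2] = -3432/2710 ≈ -1.2664.
%Δp = (49.1 − 37)/[(37 + 49.1)/2] = 12.1/43.05 ≈ 0.2811.
Arc elasticity E = %Δq/%Δp ≈ -1.2664/0.2811 ≈ -4.51.
|E| > 1: demand is elastic over this range.

-4.51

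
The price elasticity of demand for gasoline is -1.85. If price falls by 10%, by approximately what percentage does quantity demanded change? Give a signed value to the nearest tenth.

%ΔQ ≈ E × %ΔP = (-1.85) × (-10%) = 18.5%.

18.5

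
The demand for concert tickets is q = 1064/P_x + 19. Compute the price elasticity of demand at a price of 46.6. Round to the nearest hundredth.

-0.55

At P_x = 46.6, q = 41.8326.
dq/dP_x = −1064/P_x² = −0.49.
Point elasticity E = (dq/dP_x)·(P_x/q) = -0.49 × 46.6/41.8326 ≈ -0.55.
|E| < 1, so demand is inelastic at this price.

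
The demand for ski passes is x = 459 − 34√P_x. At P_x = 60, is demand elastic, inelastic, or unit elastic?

At P_x = 60, x = 195.6371.
dx/dP_x = −34/(2√P_x) = −34/(2·7.746).
Point elasticity E = (dx/dP_x)·(P_x/x) = -2.1947 × 60/195.6371 ≈ -0.673.
|E| ≈ 0.673 < 1, so demand is inelastic.

inelastic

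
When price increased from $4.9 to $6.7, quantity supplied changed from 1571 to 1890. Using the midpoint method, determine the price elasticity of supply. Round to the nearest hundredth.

%ΔQ = (1890 − 1571)/[(1571 + 1890)/2] = 319/1730.5 ≈ 0.1843.
%ΔP = (6.7 − 4.9)/[(4.9 + 6.7)/2] = 1.8/5.8 ≈ 0.3103.
Arc elasticity E = %ΔQ/%ΔP ≈ 0.1843/0.3103 ≈ 0.59.
|E| < 1: supply is inelastic over this range.

0.59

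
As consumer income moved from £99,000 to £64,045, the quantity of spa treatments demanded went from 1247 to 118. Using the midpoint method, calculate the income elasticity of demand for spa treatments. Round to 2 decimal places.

3.86

%ΔQ = (118 − 1247)/[(1247+118)/2] = -1129/682.5 ≈ -1.6542.
%ΔY = (64,045 − 99,000)/[(99,000+64,045)/2] = -34955/81522.5 ≈ -0.4288.
E_I = %ΔQ/%ΔY ≈ 3.86.
E_I > 1: normal good (luxury).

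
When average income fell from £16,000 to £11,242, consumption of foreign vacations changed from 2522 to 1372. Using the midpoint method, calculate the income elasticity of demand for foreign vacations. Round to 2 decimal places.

1.69

%ΔQ = (1372 − 2522)/[(2522+1372)/2] = -1150/1947 ≈ -0.5907.
%ΔI = (11,242 − 16,000)/[(16,000+11,242)/2] = -4758/13621 ≈ -0.3493.
E_I = %ΔQ/%ΔI ≈ 1.69.
E_I > 1: normal good (luxury).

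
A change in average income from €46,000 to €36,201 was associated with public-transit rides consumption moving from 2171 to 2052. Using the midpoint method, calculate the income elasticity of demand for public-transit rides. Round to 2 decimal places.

0.24

%ΔQ = (2052 − 2171)/[(2171+2052)/2] = -119/2111.5 ≈ -0.0564.
%ΔM = (36,201 − 46,000)/[(46,000+36,201)/2] = -9799/41100.5 ≈ -0.2384.
E_I = %ΔQ/%ΔM ≈ 0.24.
E_I ∈ (0,1): normal good (necessity).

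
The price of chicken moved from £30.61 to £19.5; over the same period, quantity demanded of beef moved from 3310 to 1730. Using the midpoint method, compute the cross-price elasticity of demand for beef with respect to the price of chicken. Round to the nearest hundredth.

1.41

%ΔQ_x = (1730 − 3310)/[(3310+1730)/2] = -1580/2520 ≈ -0.6270.
%ΔP_y = (19.5 − 30.61)/[(30.61+19.5)/2] ≈ -0.4434.
E_xy = -0.6270/-0.4434 ≈ 1.41.
E_xy > 0, so beef and chicken are substitutes.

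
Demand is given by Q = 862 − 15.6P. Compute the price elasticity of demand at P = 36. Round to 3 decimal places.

-1.870

At P = 36, Q = 300.4.
dQ/dP = −15.6.
Point elasticity E = (dQ/dP)·(P/Q) = -15.6 × 36/300.4 ≈ -1.870.
|E| > 1, so demand is elastic at this price.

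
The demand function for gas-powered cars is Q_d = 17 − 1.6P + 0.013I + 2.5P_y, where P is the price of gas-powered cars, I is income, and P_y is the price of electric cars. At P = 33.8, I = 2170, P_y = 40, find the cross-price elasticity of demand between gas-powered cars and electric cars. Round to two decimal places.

1.10

Substituting, Q_d = 17 − 1.6(33.8) + 0.013(2170) + 2.5(40) = 17 − 54.08 + 28.21 + 100 = 91.13.
∂Q_d/∂P_y = +2.5, so E_xy = 2.5·(40/91.13) ≈ 1.10.
E_xy > 0: the goods are substitutes.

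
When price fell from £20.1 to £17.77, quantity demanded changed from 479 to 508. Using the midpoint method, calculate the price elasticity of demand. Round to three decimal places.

-0.478

%ΔQ = (508 − 479)/[(479 + 508)/2] = 29/493.5 ≈ 0.0588.
%Δp = (17.77 − 20.1)/[(20.1 + 17.77)/2] = -2.33/18.935 ≈ -0.1231.
Arc elasticity E = %ΔQ/%Δp ≈ 0.0588/-0.1231 ≈ -0.478.
|E| < 1: demand is inelastic over this range.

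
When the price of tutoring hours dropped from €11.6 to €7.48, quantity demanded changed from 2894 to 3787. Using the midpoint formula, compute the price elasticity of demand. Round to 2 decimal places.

-0.62

%Δq = (3787 − 2894)/[(2894 + 3787)/2] = 893/3340.5 ≈ 0.2673.
%Δp = (7.48 − 11.6)/[(11.6 + 7.48)/2] = -4.12/9.54 ≈ -0.4319.
Arc elasticity E = %Δq/%Δp ≈ 0.2673/-0.4319 ≈ -0.62.
|E| < 1: demand is inelastic over this range.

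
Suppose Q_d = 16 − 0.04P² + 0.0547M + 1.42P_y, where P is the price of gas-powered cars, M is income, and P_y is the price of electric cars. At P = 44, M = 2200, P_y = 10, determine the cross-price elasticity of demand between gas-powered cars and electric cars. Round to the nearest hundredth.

Evaluating quantity at (P, M, P_y) gives Q_d = 16 − 0.04(44)² + 0.0547(2200) + 1.42(10) = 16 − 77.44 + 120.34 + 14.2 = 73.1.
∂Q_d/∂P_y = +1.42, so E_xy = 1.42·(10/73.1) ≈ 0.19.
E_xy > 0: the goods are substitutes.

0.19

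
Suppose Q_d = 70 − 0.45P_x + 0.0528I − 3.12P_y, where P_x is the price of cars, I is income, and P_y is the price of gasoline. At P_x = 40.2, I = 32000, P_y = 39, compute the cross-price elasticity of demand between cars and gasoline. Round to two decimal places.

-0.08

Evaluating quantity at (P_x, I, P_y) gives Q_d = 70 − 0.45(40.2) + 0.0528(32000) − 3.12(39) = 70 − 18.09 + 1689.6 − 121.68 = 1619.83.
∂Q_d/∂P_y = −3.12, so E_xy = -3.12·(39/1619.83) ≈ -0.08.
E_xy < 0: the goods are complements.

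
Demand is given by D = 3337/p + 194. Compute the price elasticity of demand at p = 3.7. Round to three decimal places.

-0.823

At p = 3.7, D = 1095.8919.
dD/dp = −3337/p² = −243.7546.
Point elasticity E = (dD/dp)·(p/D) = -243.7546 × 3.7/1095.8919 ≈ -0.823.
|E| < 1, so demand is inelastic at this price.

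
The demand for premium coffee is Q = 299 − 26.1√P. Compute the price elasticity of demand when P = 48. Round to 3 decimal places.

At P = 48, Q = 118.1739.
dQ/dP = −26.1/(2√P) = −26.1/(2·6.9282).
Point elasticity E = (dQ/dP)·(P/Q) = -1.8836 × 48/118.1739 ≈ -0.765.
|E| < 1, so demand is inelastic at this price.

-0.765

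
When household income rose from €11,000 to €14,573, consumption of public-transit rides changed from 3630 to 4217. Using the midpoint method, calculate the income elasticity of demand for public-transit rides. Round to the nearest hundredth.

0.54

%ΔQ = (4217 − 3630)/[(3630+4217)/2] = 587/3923.5 ≈ 0.1496.
%ΔY = (14,573 − 11,000)/[(11,000+14,573)/2] = 3573/12786.5 ≈ 0.2794.
E_I = %ΔQ/%ΔY ≈ 0.54.
E_I ∈ (0,1): normal good (necessity).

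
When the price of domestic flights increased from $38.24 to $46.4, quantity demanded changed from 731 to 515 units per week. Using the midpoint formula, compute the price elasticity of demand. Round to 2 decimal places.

%ΔQ = (515 − 731)/[(731 + 515)/2] = -216/623 ≈ -0.3467.
%Δp = (46.4 − 38.24)/[(38.24 + 46.4)/2] = 8.16/42.32 ≈ 0.1928.
Arc elasticity E = %ΔQ/%Δp ≈ -0.3467/0.1928 ≈ -1.80.
|E| > 1: demand is elastic over this range.

-1.80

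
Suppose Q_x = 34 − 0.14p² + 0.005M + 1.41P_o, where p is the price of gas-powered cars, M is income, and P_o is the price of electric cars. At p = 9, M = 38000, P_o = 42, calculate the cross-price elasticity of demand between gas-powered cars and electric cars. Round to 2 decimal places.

At the given point, Q_x = 34 − 0.14(9)² + 0.005(38000) + 1.41(42) = 34 − 11.34 + 190 + 59.22 = 271.88.
∂Q_x/∂P_o = +1.41, so E_xy = 1.41·(42/271.88) ≈ 0.22.
E_xy > 0: the goods are substitutes.

0.22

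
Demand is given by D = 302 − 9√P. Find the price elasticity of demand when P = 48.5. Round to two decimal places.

-0.13

At P = 48.5, D = 239.3223.
dD/dP = −9/(2√P) = −9/(2·6.9642).
Point elasticity E = (dD/dP)·(P/D) = -0.6462 × 48.5/239.3223 ≈ -0.13.
|E| < 1, so demand is inelastic at this price.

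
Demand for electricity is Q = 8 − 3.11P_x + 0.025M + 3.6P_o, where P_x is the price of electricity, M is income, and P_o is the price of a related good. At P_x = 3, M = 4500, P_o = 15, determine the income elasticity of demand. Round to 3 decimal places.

Evaluating quantity at (P_x, M, P_o) gives Q = 8 − 3.11(3) + 0.025(4500) + 3.6(15) = 8 − 9.33 + 112.5 + 54 = 165.17.
∂Q/∂M = +0.025, so E_I = 0.025·(4500/165.17) ≈ 0.681.
E_I ∈ (0,1): normal good (necessity).

0.681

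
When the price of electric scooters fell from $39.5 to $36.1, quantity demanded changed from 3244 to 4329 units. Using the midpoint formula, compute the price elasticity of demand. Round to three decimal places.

%Δq = (4329 − 3244)/[(3244 + 4329)/2] = 1085/3786.5 ≈ 0.2865.
%Δp = (36.1 − 39.5)/[(39.5 + 36.1)/2] = -3.4/37.8 ≈ -0.0899.
Arc elasticity E = %Δq/%Δp ≈ 0.2865/-0.0899 ≈ -3.186.
|E| > 1: demand is elastic over this range.

-3.186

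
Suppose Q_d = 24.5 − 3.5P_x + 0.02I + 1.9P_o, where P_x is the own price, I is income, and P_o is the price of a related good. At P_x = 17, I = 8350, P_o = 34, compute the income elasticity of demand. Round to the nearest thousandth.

0.849

Substituting, Q_d = 24.5 − 3.5(17) + 0.02(8350) + 1.9(34) = 24.5 − 59.5 + 167 + 64.6 = 196.6.
∂Q_d/∂I = +0.02, so E_I = 0.02·(8350/196.6) ≈ 0.849.
E_I ∈ (0,1): normal good (necessity).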